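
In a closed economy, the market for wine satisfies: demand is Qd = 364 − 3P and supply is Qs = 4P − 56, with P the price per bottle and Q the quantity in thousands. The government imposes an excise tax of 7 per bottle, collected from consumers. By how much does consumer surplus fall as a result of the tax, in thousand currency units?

Without the tax, 364 − 3P = 4P − 56 gives 7P = 420, so P* = 60 and Q* = 184.
With the tax collected from consumers, demand (in seller-price terms) shifts: Qd = 364 − 3(P + 7).
New equilibrium: consumers pay 64, producers receive 57, Q = 172. (Wedge: Pb − Ps = 7.)
ΔCS is the trapezoid between Q = 172 and Q = 184 of height 4: ½ · (184 + 172) · 4 = 712.

Consumer surplus falls by 712 thousand.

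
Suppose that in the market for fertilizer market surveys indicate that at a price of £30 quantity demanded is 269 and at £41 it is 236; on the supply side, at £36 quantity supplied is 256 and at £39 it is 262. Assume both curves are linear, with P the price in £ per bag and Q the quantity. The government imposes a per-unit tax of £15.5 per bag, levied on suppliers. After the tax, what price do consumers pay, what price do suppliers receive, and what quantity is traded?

Consumers pay £41.2; suppliers receive £25.7; quantity = 235.4.

Demand slope: (236 − 269)/(41 − 30) = -3, so Qd = 359 − 3P.
Supply slope: (262 − 256)/(39 − 36) = 2, so Qs = 2P + 184.
Before the tax: set 359 − 3P = 2P + 184 → P* = £35, Q* = 254.
With the tax collected from suppliers, supply shifts: Qs = 2(P − 15.5) + 184.
Solving gives Q = 235.4 with consumers paying £41.2 and suppliers receiving £25.7 (the £15.5 wedge).
The less price-elastic side of the market bears the larger share of a per-unit tax.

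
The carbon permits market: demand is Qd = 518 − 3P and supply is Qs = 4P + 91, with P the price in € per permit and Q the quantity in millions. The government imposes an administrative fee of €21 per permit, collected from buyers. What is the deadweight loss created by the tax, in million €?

Without the tax, 518 − 3P = 4P + 91 gives 7P = 427, so P* = €61 and Q* = 335.
With the tax collected from buyers, demand (in seller-price terms) shifts: Qd = 518 − 3(P + 21).
New equilibrium: buyers pay €73, sellers receive €52, Q = 299. (Wedge: Pb − Ps = 21.)
Quantity falls by |ΔQ| = |335 − 299| = 36.
DWL = ½ · t · |ΔQ| = ½ · 21 · 36 = €378.

Deadweight loss = €378 million.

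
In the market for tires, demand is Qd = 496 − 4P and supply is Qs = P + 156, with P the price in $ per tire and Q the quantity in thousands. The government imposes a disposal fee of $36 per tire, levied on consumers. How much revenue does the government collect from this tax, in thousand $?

Tax revenue = $7027.2 thousand.

Before the tax: set 496 − 4P = P + 156 → P* = $68, Q* = 224.
With the tax collected from consumers, demand (in seller-price terms) shifts: Qd = 496 − 4(P + 36).
New equilibrium: consumers pay $75.2, producers receive $39.2, Q = 195.2. (Wedge: Pb − Ps = 36.)
Revenue = t · Q = 36 · 195.2 = $7027.2.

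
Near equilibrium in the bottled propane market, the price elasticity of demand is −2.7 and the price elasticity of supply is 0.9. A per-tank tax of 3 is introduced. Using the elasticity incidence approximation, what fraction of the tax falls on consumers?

Incidence ratio: consumers' share ≈ εs / (εs + |εd|) = 0.9 / (0.9 + 2.7) = 0.25.
Supply is the less elastic side, so consumers bear the smaller share.

Consumers' share ≈ 0.25.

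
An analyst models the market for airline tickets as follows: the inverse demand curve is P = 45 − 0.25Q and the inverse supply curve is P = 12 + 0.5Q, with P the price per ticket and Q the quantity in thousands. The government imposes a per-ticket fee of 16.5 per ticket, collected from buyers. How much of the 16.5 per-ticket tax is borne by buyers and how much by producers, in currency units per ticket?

Inverting to Q(P) form: Qd = 180 − 4P; Qs = 2P − 24.
Before the tax: set 180 − 4P = 2P − 24 → P* = 34, Q* = 44.
With the tax collected from buyers, demand (in seller-price terms) shifts: Qd = 180 − 4(P + 16.5).
New equilibrium: buyers pay 39.5, producers receive 23, Q = 22. (Wedge: Pb − Ps = 16.5.)
Burden on buyers: 5.5; on producers: 11. (They sum to 16.5.)
The less price-elastic side of the market bears the larger share of a per-unit tax.

Buyers bear 5.5 per ticket; producers bear 11 per ticket.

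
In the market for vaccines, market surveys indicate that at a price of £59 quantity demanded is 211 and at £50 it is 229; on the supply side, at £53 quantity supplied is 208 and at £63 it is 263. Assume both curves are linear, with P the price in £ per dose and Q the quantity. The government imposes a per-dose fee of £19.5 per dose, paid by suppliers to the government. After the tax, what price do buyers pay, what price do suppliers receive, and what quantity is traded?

Buyers pay £69.3; suppliers receive £49.8; quantity = 190.4.

Demand slope: (229 − 211)/(50 − 59) = -2, so Qd = 329 − 2P.
Supply slope: (263 − 208)/(63 − 53) = 5.5, so Qs = 5.5P − 83.5.
Without the tax, 329 − 2P = 5.5P − 83.5 gives 7.5P = 412.5, so P* = £55 and Q* = 219.
With the tax collected from suppliers, supply shifts: Qs = 5.5(P − 19.5) − 83.5.
Solving gives Q = 190.4 with buyers paying £69.3 and suppliers receiving £49.8 (the £19.5 wedge).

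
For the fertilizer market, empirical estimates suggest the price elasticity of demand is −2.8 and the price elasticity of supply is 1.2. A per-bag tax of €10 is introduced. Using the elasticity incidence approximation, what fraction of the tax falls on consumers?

Consumers' share ≈ 0.3.

Incidence ratio: consumers' share ≈ εs / (εs + |εd|) = 1.2 / (1.2 + 2.8) = 0.3.
Supply is the less elastic side, so consumers bear the smaller share.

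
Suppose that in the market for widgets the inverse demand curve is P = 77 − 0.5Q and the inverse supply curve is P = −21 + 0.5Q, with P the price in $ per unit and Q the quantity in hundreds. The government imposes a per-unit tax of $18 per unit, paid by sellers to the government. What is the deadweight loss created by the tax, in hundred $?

Deadweight loss = $162 hundred.

Inverting to Q(P) form: Qd = 154 − 2P; Qs = 2P + 42.
Before the tax: set 154 − 2P = 2P + 42 → P* = $28, Q* = 98.
With the tax collected from sellers, supply shifts: Qs = 2(P − 18) + 42.
New equilibrium: consumers pay $37, sellers receive $19, Q = 80. (Wedge: Pb − Ps = 18.)
Quantity falls by |ΔQ| = |98 − 80| = 18.
DWL = ½ · t · |ΔQ| = ½ · 18 · 18 = $162.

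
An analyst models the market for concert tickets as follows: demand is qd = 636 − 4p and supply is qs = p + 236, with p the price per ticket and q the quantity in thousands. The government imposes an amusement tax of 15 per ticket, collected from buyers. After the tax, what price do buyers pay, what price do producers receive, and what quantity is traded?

Buyers pay 83; producers receive 68; quantity = 304.

Before the tax: set 636 − 4p = p + 236 → p* = 80, q* = 316.
With the tax collected from buyers, demand (in seller-price terms) shifts: qd = 636 − 4(p + 15).
New equilibrium: buyers pay 83, producers receive 68, q = 304. (Wedge: pb − ps = 15.)
The less price-elastic side of the market bears the larger share of a per-unit tax.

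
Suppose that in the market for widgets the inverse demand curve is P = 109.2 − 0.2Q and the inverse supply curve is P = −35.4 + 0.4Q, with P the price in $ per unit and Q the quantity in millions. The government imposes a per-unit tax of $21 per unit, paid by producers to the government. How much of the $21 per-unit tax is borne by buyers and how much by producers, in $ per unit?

Buyers bear $7 per unit; producers bear $14 per unit.

Inverting to Q(P) form: Qd = 546 − 5P; Qs = 2.5P + 88.5.
Without the tax, 546 − 5P = 2.5P + 88.5 gives 7.5P = 457.5, so P* = $61 and Q* = 241.
With the tax collected from producers, supply shifts: Qs = 2.5(P − 21) + 88.5.
New equilibrium: buyers pay $68, producers receive $47, Q = 206. (Wedge: Pb − Ps = 21.)
Burden on buyers: $7; on producers: $14. (They sum to $21.)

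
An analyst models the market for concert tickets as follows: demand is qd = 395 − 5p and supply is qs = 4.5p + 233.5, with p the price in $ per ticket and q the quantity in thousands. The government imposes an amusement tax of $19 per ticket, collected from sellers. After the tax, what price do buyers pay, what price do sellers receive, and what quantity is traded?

Before the tax: set 395 − 5p = 4.5p + 233.5 → p* = $17, q* = 310.
With the tax collected from sellers, supply shifts: qs = 4.5(p − 19) + 233.5.
Solving gives q = 265 with buyers paying $26 and sellers receiving $7 (the $19 wedge).

Buyers pay $26; sellers receive $7; quantity = 265.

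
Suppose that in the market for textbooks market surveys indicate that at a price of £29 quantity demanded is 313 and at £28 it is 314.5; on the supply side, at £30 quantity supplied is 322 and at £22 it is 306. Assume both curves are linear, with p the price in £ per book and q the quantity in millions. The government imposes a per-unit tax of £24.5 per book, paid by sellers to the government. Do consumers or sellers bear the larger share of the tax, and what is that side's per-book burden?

Consumers bear the larger share: £14 per book.

Demand slope: (314.5 − 313)/(28 − 29) = -1.5, so qd = 356.5 − 1.5p.
Supply slope: (306 − 322)/(22 − 30) = 2, so qs = 2p + 262.
Before the tax: set 356.5 − 1.5p = 2p + 262 → p* = £27, q* = 316.
With the tax collected from sellers, supply shifts: qs = 2(p − 24.5) + 262.
New equilibrium: consumers pay £41, sellers receive £16.5, q = 295. (Wedge: pb − ps = 24.5.)
Per-book burden: consumers £14, sellers £10.5.
Consumers take the larger share because demand is less price-elastic here (demand slope 1.5 vs supply slope 2).
The less price-elastic side of the market bears the larger share of a per-unit tax.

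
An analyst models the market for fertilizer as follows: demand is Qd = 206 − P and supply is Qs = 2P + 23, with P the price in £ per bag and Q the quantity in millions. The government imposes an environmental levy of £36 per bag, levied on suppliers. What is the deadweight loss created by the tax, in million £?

Deadweight loss = £432 million.

Before the tax: set 206 − P = 2P + 23 → P* = £61, Q* = 145.
With the tax collected from suppliers, supply shifts: Qs = 2(P − 36) + 23.
Solving gives Q = 121 with consumers paying £85 and suppliers receiving £49 (the £36 wedge).
Quantity falls by |ΔQ| = |145 − 121| = 24.
DWL = ½ · t · |ΔQ| = ½ · 36 · 24 = £432.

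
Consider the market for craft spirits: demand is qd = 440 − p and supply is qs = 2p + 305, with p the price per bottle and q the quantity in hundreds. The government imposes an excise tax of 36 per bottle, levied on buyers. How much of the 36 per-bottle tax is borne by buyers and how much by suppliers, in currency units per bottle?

Buyers bear 24 per bottle; suppliers bear 12 per bottle.

Without the tax, 440 − p = 2p + 305 gives 3p = 135, so p* = 45 and q* = 395.
With the tax collected from buyers, demand (in seller-price terms) shifts: qd = 440 − (p + 36).
New equilibrium: buyers pay 69, suppliers receive 33, q = 371. (Wedge: pb − ps = 36.)
Burden on buyers: 24; on suppliers: 12. (They sum to 36.)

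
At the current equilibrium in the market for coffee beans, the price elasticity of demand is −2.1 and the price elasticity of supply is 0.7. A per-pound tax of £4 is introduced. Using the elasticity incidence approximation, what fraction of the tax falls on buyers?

Buyers' share ≈ 0.25.

Incidence ratio: buyers' share ≈ εs / (εs + |εd|) = 0.7 / (0.7 + 2.1) = 0.25.
Supply is the less elastic side, so buyers bear the smaller share.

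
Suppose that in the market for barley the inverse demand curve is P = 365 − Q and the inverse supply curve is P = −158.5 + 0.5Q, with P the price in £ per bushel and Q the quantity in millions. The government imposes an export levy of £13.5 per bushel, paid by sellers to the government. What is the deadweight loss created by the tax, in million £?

Deadweight loss = £60.75 million.

Rewrite in direct form: Qd = 365 − P and Qs = 2P + 317.
Before the tax: set 365 − P = 2P + 317 → P* = £16, Q* = 349.
With the tax collected from sellers, supply shifts: Qs = 2(P − 13.5) + 317.
New equilibrium: consumers pay £25, sellers receive £11.5, Q = 340. (Wedge: Pb − Ps = 13.5.)
Quantity falls by |ΔQ| = |349 − 340| = 9.
DWL = ½ · t · |ΔQ| = ½ · 13.5 · 9 = £60.75.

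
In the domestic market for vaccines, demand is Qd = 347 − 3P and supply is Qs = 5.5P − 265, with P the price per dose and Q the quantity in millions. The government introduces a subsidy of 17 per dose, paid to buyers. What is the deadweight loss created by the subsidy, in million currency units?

Before the subsidy: set 347 − 3P = 5.5P − 265 → P* = 72, Q* = 131.
With a per-unit subsidy paid to buyers, each effectively pays P − 17, so demand becomes Qd = 347 − 3(P − 17).
Solving gives Q = 164 with buyers paying 61 and suppliers receiving 78 (the 17 wedge).
Quantity rises by |ΔQ| = |131 − 164| = 33.
DWL = ½ · t · |ΔQ| = ½ · 17 · 33 = 280.5.

Deadweight loss = 280.5 million.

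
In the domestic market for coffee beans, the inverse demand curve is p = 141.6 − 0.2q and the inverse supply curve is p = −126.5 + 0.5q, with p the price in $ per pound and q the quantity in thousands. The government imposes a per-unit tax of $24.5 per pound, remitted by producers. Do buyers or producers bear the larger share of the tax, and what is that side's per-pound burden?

Rewrite in direct form: qd = 708 − 5p and qs = 2p + 253.
Before the tax: set 708 − 5p = 2p + 253 → p* = $65, q* = 383.
With the tax collected from producers, supply shifts: qs = 2(p − 24.5) + 253.
Solving gives q = 348 with buyers paying $72 and producers receiving $47.5 (the $24.5 wedge).
Per-pound burden: buyers $7, producers $17.5.
Producers take the larger share because supply is less price-elastic here (demand slope 5 vs supply slope 2).
The less price-elastic side of the market bears the larger share of a per-unit tax.

Producers bear the larger share: $17.5 per pound.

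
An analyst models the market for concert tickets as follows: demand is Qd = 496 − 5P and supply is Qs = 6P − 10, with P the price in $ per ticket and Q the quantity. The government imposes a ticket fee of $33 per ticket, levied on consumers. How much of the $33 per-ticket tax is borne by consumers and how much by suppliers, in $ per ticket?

Before the tax: set 496 − 5P = 6P − 10 → P* = $46, Q* = 266.
With the tax collected from consumers, demand (in seller-price terms) shifts: Qd = 496 − 5(P + 33).
New equilibrium: consumers pay $64, suppliers receive $31, Q = 176. (Wedge: Pb − Ps = 33.)
Burden on consumers: $18; on suppliers: $15. (They sum to $33.)

Consumers bear $18 per ticket; suppliers bear $15 per ticket.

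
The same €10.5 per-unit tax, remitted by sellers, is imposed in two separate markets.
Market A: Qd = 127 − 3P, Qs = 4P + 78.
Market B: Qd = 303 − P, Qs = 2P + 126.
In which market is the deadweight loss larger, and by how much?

Market A: pre-tax P* = €7, Q* = 106; post-tax Q = 88; deadweight loss = €94.5.
Market B: pre-tax P* = €59, Q* = 244; post-tax Q = 237; deadweight loss = €36.75.
Difference: €94.5 vs €36.75 → market A is larger by €57.75.

Market A, by €57.75.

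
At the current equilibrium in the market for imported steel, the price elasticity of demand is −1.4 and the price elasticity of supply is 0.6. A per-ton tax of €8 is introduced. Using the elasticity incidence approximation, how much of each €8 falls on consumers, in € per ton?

Incidence ratio: consumers' share ≈ εs / (εs + |εd|) = 0.6 / (0.6 + 1.4) = 0.3.
So consumers bear ≈ 0.3 × €8 = €2.4; suppliers bear €5.6.

Consumers bear ≈ €2.4 per ton.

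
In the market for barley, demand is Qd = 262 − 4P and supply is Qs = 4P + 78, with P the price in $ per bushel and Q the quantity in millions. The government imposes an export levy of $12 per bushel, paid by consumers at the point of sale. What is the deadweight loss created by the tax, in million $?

Deadweight loss = $144 million.

Before the tax: set 262 − 4P = 4P + 78 → P* = $23, Q* = 170.
With the tax collected from consumers, demand (in seller-price terms) shifts: Qd = 262 − 4(P + 12).
Solving gives Q = 146 with consumers paying $29 and producers receiving $17 (the $12 wedge).
Quantity falls by |ΔQ| = |170 − 146| = 24.
DWL = ½ · t · |ΔQ| = ½ · 12 · 24 = $144.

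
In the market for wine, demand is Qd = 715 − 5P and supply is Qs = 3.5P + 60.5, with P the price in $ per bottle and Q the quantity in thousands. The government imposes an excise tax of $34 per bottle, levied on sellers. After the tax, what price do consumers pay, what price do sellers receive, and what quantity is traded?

Before the tax: set 715 − 5P = 3.5P + 60.5 → P* = $77, Q* = 330.
With the tax collected from sellers, supply shifts: Qs = 3.5(P − 34) + 60.5.
Solving gives Q = 260 with consumers paying $91 and sellers receiving $57 (the $34 wedge).

Consumers pay $91; sellers receive $57; quantity = 260.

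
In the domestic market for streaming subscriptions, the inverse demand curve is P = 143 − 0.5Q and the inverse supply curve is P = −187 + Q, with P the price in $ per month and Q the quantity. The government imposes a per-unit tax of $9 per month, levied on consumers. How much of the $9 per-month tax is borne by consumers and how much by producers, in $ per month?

Consumers bear $3 per month; producers bear $6 per month.

Inverting to Q(P) form: Qd = 286 − 2P; Qs = P + 187.
Without the tax, 286 − 2P = P + 187 gives 3P = 99, so P* = $33 and Q* = 220.
With the tax collected from consumers, demand (in seller-price terms) shifts: Qd = 286 − 2(P + 9).
Solving gives Q = 214 with consumers paying $36 and producers receiving $27 (the $9 wedge).
Burden on consumers: $3; on producers: $6. (They sum to $9.)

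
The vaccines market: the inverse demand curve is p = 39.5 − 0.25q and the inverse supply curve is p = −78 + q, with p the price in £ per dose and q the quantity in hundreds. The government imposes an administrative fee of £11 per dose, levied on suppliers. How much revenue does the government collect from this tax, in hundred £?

Tax revenue = £937.2 hundred.

Inverting to q(p) form: qd = 158 − 4p; qs = p + 78.
Without the tax, 158 − 4p = p + 78 gives 5p = 80, so p* = £16 and q* = 94.
With the tax collected from suppliers, supply shifts: qs = (p − 11) + 78.
Solving gives q = 85.2 with consumers paying £18.2 and suppliers receiving £7.2 (the £11 wedge).
Revenue = t · Q = 11 · 85.2 = £937.2.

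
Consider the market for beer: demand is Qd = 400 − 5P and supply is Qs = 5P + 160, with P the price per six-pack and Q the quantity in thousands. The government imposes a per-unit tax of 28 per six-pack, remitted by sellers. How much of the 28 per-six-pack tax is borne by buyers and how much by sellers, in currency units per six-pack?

Buyers bear 14 per six-pack; sellers bear 14 per six-pack.

Before the tax: set 400 − 5P = 5P + 160 → P* = 24, Q* = 280.
With the tax collected from sellers, supply shifts: Qs = 5(P − 28) + 160.
Solving gives Q = 210 with buyers paying 38 and sellers receiving 10 (the 28 wedge).
Burden on buyers: 14; on sellers: 14. (They sum to 28.)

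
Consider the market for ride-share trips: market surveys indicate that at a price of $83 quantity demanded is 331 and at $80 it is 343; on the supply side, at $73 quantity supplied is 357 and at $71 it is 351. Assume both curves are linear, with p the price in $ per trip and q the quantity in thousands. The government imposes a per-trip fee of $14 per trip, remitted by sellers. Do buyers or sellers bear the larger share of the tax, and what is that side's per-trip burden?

Sellers bear the larger share: $8 per trip.

Demand slope: (343 − 331)/(80 − 83) = -4, so qd = 663 − 4p.
Supply slope: (351 − 357)/(71 − 73) = 3, so qs = 3p + 138.
Before the tax: set 663 − 4p = 3p + 138 → p* = $75, q* = 363.
With the tax collected from sellers, supply shifts: qs = 3(p − 14) + 138.
Solving gives q = 339 with buyers paying $81 and sellers receiving $67 (the $14 wedge).
Per-trip burden: buyers $6, sellers $8.
Sellers take the larger share because supply is less price-elastic here (demand slope 4 vs supply slope 3).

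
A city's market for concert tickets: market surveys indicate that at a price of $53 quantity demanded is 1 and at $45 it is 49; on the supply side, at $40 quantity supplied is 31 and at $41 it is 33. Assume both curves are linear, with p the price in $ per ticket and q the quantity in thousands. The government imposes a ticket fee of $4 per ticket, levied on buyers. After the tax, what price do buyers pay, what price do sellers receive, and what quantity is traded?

Demand slope: (49 − 1)/(45 − 53) = -6, so qd = 319 − 6p.
Supply slope: (33 − 31)/(41 − 40) = 2, so qs = 2p − 49.
Without the tax, 319 − 6p = 2p − 49 gives 8p = 368, so p* = $46 and q* = 43.
With the tax collected from buyers, demand (in seller-price terms) shifts: qd = 319 − 6(p + 4).
Solving gives q = 37 with buyers paying $47 and sellers receiving $43 (the $4 wedge).
The less price-elastic side of the market bears the larger share of a per-unit tax.

Buyers pay $47; sellers receive $43; quantity = 37.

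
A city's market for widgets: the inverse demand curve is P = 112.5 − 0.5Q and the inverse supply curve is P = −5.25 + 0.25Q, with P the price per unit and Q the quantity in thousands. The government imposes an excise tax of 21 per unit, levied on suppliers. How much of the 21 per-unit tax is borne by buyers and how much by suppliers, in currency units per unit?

Rewrite in direct form: Qd = 225 − 2P and Qs = 4P + 21.
Without the tax, 225 − 2P = 4P + 21 gives 6P = 204, so P* = 34 and Q* = 157.
With the tax collected from suppliers, supply shifts: Qs = 4(P − 21) + 21.
New equilibrium: buyers pay 48, suppliers receive 27, Q = 129. (Wedge: Pb − Ps = 21.)
Burden on buyers: 14; on suppliers: 7. (They sum to 21.)
The less price-elastic side of the market bears the larger share of a per-unit tax.

Buyers bear 14 per unit; suppliers bear 7 per unit.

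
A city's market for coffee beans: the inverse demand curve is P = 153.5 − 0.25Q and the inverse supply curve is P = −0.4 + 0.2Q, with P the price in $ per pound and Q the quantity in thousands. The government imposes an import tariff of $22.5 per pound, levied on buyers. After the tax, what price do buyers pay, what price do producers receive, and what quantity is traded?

Buyers pay $80.5; producers receive $58; quantity = 292.

Inverting to Q(P) form: Qd = 614 − 4P; Qs = 5P + 2.
Without the tax, 614 − 4P = 5P + 2 gives 9P = 612, so P* = $68 and Q* = 342.
With the tax collected from buyers, demand (in seller-price terms) shifts: Qd = 614 − 4(P + 22.5).
Solving gives Q = 292 with buyers paying $80.5 and producers receiving $58 (the $22.5 wedge).
The less price-elastic side of the market bears the larger share of a per-unit tax.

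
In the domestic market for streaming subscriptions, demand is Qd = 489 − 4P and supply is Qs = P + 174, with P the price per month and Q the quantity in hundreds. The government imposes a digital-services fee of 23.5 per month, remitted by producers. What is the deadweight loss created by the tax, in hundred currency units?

Deadweight loss = 220.9 hundred.

Without the tax, 489 − 4P = P + 174 gives 5P = 315, so P* = 63 and Q* = 237.
With the tax collected from producers, supply shifts: Qs = (P − 23.5) + 174.
New equilibrium: consumers pay 67.7, producers receive 44.2, Q = 218.2. (Wedge: Pb − Ps = 23.5.)
Quantity falls by |ΔQ| = |237 − 218.2| = 18.8.
DWL = ½ · t · |ΔQ| = ½ · 23.5 · 18.8 = 220.9.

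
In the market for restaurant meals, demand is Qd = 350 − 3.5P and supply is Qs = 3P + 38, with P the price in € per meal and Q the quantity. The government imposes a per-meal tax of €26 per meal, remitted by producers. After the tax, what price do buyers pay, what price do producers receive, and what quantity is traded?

Before the tax: set 350 − 3.5P = 3P + 38 → P* = €48, Q* = 182.
With the tax collected from producers, supply shifts: Qs = 3(P − 26) + 38.
New equilibrium: buyers pay €60, producers receive €34, Q = 140. (Wedge: Pb − Ps = 26.)

Buyers pay €60; producers receive €34; quantity = 140.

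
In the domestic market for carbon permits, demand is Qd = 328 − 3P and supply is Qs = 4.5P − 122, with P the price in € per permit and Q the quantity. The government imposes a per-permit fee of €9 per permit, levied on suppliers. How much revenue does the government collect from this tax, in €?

Without the tax, 328 − 3P = 4.5P − 122 gives 7.5P = 450, so P* = €60 and Q* = 148.
With the tax collected from suppliers, supply shifts: Qs = 4.5(P − 9) − 122.
Solving gives Q = 131.8 with consumers paying €65.4 and suppliers receiving €56.4 (the €9 wedge).
Revenue = t · Q = 9 · 131.8 = €1186.2.

Tax revenue = €1186.2.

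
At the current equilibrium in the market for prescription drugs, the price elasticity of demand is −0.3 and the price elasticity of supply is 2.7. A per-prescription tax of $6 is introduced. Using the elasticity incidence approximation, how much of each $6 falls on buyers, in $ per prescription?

Incidence ratio: buyers' share ≈ εs / (εs + |εd|) = 2.7 / (2.7 + 0.3) = 0.9.
So buyers bear ≈ 0.9 × $6 = $5.4; producers bear $0.6.

Buyers bear ≈ $5.4 per prescription.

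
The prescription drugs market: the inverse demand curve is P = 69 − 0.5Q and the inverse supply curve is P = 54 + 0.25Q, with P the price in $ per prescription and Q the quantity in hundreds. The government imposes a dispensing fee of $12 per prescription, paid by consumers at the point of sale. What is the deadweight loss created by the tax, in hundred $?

Inverting to Q(P) form: Qd = 138 − 2P; Qs = 4P − 216.
Before the tax: set 138 − 2P = 4P − 216 → P* = $59, Q* = 20.
With the tax collected from consumers, demand (in seller-price terms) shifts: Qd = 138 − 2(P + 12).
New equilibrium: consumers pay $67, sellers receive $55, Q = 4. (Wedge: Pb − Ps = 12.)
Quantity falls by |ΔQ| = |20 − 4| = 16.
DWL = ½ · t · |ΔQ| = ½ · 12 · 16 = $96.

Deadweight loss = $96 hundred.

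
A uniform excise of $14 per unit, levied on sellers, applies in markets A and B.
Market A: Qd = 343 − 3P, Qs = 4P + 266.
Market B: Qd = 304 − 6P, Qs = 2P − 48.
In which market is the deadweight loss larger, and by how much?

Market A, by $21.

Market A: pre-tax P* = $11, Q* = 310; post-tax Q = 286; deadweight loss = $168.
Market B: pre-tax P* = $44, Q* = 40; post-tax Q = 19; deadweight loss = $147.
Difference: $168 vs $147 → market A is larger by $21.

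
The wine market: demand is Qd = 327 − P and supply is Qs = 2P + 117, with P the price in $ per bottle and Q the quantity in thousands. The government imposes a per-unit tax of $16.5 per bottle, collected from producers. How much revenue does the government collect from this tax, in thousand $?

Without the tax, 327 − P = 2P + 117 gives 3P = 210, so P* = $70 and Q* = 257.
With the tax collected from producers, supply shifts: Qs = 2(P − 16.5) + 117.
Solving gives Q = 246 with consumers paying $81 and producers receiving $64.5 (the $16.5 wedge).
Revenue = t · Q = 16.5 · 246 = $4059.

Tax revenue = $4059 thousand.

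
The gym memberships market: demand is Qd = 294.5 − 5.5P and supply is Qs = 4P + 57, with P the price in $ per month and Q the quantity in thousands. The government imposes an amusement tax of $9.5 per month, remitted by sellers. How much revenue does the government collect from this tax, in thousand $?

Tax revenue = $1282.5 thousand.

Without the tax, 294.5 − 5.5P = 4P + 57 gives 9.5P = 237.5, so P* = $25 and Q* = 157.
With the tax collected from sellers, supply shifts: Qs = 4(P − 9.5) + 57.
Solving gives Q = 135 with consumers paying $29 and sellers receiving $19.5 (the $9.5 wedge).
Revenue = t · Q = 9.5 · 135 = $1282.5.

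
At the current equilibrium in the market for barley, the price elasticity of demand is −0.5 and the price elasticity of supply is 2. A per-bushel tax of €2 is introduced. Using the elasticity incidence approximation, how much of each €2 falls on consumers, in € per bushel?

Incidence ratio: consumers' share ≈ εs / (εs + |εd|) = 2 / (2 + 0.5) = 0.8.
So consumers bear ≈ 0.8 × €2 = €1.6; sellers bear €0.4.

Consumers bear ≈ €1.6 per bushel.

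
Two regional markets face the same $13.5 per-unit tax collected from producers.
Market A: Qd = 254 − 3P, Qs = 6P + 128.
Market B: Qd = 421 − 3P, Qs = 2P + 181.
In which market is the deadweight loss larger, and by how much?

Market A: pre-tax P* = $14, Q* = 212; post-tax Q = 185; deadweight loss = $182.25.
Market B: pre-tax P* = $48, Q* = 277; post-tax Q = 260.8; deadweight loss = $109.35.
Difference: $182.25 vs $109.35 → market A is larger by $72.9.

Market A, by $72.9.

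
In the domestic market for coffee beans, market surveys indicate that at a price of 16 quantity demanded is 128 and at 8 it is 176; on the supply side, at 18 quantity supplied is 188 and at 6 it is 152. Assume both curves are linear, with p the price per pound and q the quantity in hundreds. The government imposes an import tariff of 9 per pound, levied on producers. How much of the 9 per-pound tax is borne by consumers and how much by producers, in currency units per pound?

Consumers bear 3 per pound; producers bear 6 per pound.

Demand slope: (176 − 128)/(8 − 16) = -6, so qd = 224 − 6p.
Supply slope: (152 − 188)/(6 − 18) = 3, so qs = 3p + 134.
Before the tax: set 224 − 6p = 3p + 134 → p* = 10, q* = 164.
With the tax collected from producers, supply shifts: qs = 3(p − 9) + 134.
Solving gives q = 146 with consumers paying 13 and producers receiving 4 (the 9 wedge).
Burden on consumers: 3; on producers: 6. (They sum to 9.)
The less price-elastic side of the market bears the larger share of a per-unit tax.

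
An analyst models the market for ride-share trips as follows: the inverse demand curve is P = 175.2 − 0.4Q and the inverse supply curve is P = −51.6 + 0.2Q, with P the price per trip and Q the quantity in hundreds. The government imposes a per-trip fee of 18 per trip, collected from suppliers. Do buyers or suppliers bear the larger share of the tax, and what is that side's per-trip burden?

Buyers bear the larger share: 12 per trip.

Rewrite in direct form: Qd = 438 − 2.5P and Qs = 5P + 258.
Without the tax, 438 − 2.5P = 5P + 258 gives 7.5P = 180, so P* = 24 and Q* = 378.
With the tax collected from suppliers, supply shifts: Qs = 5(P − 18) + 258.
New equilibrium: buyers pay 36, suppliers receive 18, Q = 348. (Wedge: Pb − Ps = 18.)
Per-trip burden: buyers 12, suppliers 6.
Buyers take the larger share because demand is less price-elastic here (demand slope 2.5 vs supply slope 5).
The less price-elastic side of the market bears the larger share of a per-unit tax.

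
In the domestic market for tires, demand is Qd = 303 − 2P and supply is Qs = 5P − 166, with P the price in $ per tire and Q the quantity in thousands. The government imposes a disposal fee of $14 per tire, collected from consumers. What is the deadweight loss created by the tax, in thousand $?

Deadweight loss = $140 thousand.

Before the tax: set 303 − 2P = 5P − 166 → P* = $67, Q* = 169.
With the tax collected from consumers, demand (in seller-price terms) shifts: Qd = 303 − 2(P + 14).
New equilibrium: consumers pay $77, suppliers receive $63, Q = 149. (Wedge: Pb − Ps = 14.)
Quantity falls by |ΔQ| = |169 − 149| = 20.
DWL = ½ · t · |ΔQ| = ½ · 14 · 20 = $140.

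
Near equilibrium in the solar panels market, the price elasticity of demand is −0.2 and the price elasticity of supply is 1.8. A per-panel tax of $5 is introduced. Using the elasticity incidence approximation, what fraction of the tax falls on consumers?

Consumers' share ≈ 0.9.

Incidence ratio: consumers' share ≈ εs / (εs + |εd|) = 1.8 / (1.8 + 0.2) = 0.9.
Supply is the more elastic side, so consumers bear the larger share.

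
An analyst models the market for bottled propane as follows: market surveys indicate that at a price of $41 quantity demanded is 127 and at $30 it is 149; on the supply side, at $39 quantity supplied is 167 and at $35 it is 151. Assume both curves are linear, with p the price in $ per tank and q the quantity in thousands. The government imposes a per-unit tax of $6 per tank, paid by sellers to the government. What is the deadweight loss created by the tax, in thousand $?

Demand slope: (149 − 127)/(30 − 41) = -2, so qd = 209 − 2p.
Supply slope: (151 − 167)/(35 − 39) = 4, so qs = 4p + 11.
Before the tax: set 209 − 2p = 4p + 11 → p* = $33, q* = 143.
With the tax collected from sellers, supply shifts: qs = 4(p − 6) + 11.
New equilibrium: consumers pay $37, sellers receive $31, q = 135. (Wedge: pb − ps = 6.)
Quantity falls by |ΔQ| = |143 − 135| = 8.
DWL = ½ · t · |ΔQ| = ½ · 6 · 8 = $24.

Deadweight loss = $24 thousand.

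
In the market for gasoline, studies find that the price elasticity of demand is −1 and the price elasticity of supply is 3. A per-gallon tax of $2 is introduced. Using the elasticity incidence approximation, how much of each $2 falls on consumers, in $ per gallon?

Consumers bear ≈ $1.5 per gallon.

Incidence ratio: consumers' share ≈ εs / (εs + |εd|) = 3 / (3 + 1) = 0.75.
So consumers bear ≈ 0.75 × $2 = $1.5; sellers bear $0.5.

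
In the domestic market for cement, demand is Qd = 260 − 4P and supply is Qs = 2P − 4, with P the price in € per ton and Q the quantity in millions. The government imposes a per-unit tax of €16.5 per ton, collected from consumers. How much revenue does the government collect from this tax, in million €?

Tax revenue = €1023 million.

Without the tax, 260 − 4P = 2P − 4 gives 6P = 264, so P* = €44 and Q* = 84.
With the tax collected from consumers, demand (in seller-price terms) shifts: Qd = 260 − 4(P + 16.5).
Solving gives Q = 62 with consumers paying €49.5 and sellers receiving €33 (the €16.5 wedge).
Revenue = t · Q = 16.5 · 62 = €1023.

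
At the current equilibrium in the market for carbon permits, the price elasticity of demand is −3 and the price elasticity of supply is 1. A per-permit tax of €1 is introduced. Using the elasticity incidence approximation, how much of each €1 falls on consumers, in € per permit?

Incidence ratio: consumers' share ≈ εs / (εs + |εd|) = 1 / (1 + 3) = 0.25.
So consumers bear ≈ 0.25 × €1 = €0.25; producers bear €0.75.

Consumers bear ≈ €0.25 per permit.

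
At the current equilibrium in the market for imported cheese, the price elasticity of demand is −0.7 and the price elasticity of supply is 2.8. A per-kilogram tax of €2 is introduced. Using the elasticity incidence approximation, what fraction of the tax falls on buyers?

Buyers' share ≈ 0.8.

Incidence ratio: buyers' share ≈ εs / (εs + |εd|) = 2.8 / (2.8 + 0.7) = 0.8.
Supply is the more elastic side, so buyers bear the larger share.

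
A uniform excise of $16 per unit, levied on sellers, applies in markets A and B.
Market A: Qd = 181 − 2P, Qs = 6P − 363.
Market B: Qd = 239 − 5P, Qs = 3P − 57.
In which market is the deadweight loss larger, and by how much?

Market A: pre-tax P* = $68, Q* = 45; post-tax Q = 21; deadweight loss = $192.
Market B: pre-tax P* = $37, Q* = 54; post-tax Q = 24; deadweight loss = $240.
Difference: $192 vs $240 → market B is larger by $48.

Market B, by $48.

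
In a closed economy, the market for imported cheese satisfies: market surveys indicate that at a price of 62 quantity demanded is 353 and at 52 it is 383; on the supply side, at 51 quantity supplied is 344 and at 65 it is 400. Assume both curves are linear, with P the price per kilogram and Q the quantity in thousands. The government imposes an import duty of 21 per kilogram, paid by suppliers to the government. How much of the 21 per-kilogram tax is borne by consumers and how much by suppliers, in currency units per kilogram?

Consumers bear 12 per kilogram; suppliers bear 9 per kilogram.

Demand slope: (383 − 353)/(52 − 62) = -3, so Qd = 539 − 3P.
Supply slope: (400 − 344)/(65 − 51) = 4, so Qs = 4P + 140.
Without the tax, 539 − 3P = 4P + 140 gives 7P = 399, so P* = 57 and Q* = 368.
With the tax collected from suppliers, supply shifts: Qs = 4(P − 21) + 140.
New equilibrium: consumers pay 69, suppliers receive 48, Q = 332. (Wedge: Pb − Ps = 21.)
Burden on consumers: 12; on suppliers: 9. (They sum to 21.)
The less price-elastic side of the market bears the larger share of a per-unit tax.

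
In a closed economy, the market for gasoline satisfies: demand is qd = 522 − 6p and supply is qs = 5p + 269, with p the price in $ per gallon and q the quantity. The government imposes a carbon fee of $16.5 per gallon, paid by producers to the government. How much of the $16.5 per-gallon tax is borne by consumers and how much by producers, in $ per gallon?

Consumers bear $7.5 per gallon; producers bear $9 per gallon.

Before the tax: set 522 − 6p = 5p + 269 → p* = $23, q* = 384.
With the tax collected from producers, supply shifts: qs = 5(p − 16.5) + 269.
New equilibrium: consumers pay $30.5, producers receive $14, q = 339. (Wedge: pb − ps = 16.5.)
Burden on consumers: $7.5; on producers: $9. (They sum to $16.5.)
The less price-elastic side of the market bears the larger share of a per-unit tax.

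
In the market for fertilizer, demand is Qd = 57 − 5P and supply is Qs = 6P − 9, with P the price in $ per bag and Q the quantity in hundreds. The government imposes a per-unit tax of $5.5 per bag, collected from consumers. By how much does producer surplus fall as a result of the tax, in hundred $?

Without the tax, 57 − 5P = 6P − 9 gives 11P = 66, so P* = $6 and Q* = 27.
With the tax collected from consumers, demand (in seller-price terms) shifts: Qd = 57 − 5(P + 5.5).
Solving gives Q = 12 with consumers paying $9 and producers receiving $3.5 (the $5.5 wedge).
ΔPS is the trapezoid between Q = 12 and Q = 27 of height $2.5: ½ · (27 + 12) · 2.5 = $48.75.

Producer surplus falls by $48.75 hundred.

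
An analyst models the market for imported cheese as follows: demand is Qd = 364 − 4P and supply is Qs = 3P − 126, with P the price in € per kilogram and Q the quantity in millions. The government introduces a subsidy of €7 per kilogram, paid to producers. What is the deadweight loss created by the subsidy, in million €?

Without the subsidy, 364 − 4P = 3P − 126 gives 7P = 490, so P* = €70 and Q* = 84.
With a per-unit subsidy paid to producers, each receives P + 7 per unit sold, so supply becomes Qs = 3(P + 7) − 126.
Solving gives Q = 96 with buyers paying €67 and producers receiving €74 (the €7 wedge).
Quantity rises by |ΔQ| = |84 − 96| = 12.
DWL = ½ · t · |ΔQ| = ½ · 7 · 12 = €42.

Deadweight loss = €42 million.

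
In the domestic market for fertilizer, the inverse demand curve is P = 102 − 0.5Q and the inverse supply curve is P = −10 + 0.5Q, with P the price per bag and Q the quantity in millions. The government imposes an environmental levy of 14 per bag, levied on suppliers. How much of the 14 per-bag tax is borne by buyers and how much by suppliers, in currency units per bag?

Rewrite in direct form: Qd = 204 − 2P and Qs = 2P + 20.
Without the tax, 204 − 2P = 2P + 20 gives 4P = 184, so P* = 46 and Q* = 112.
With the tax collected from suppliers, supply shifts: Qs = 2(P − 14) + 20.
Solving gives Q = 98 with buyers paying 53 and suppliers receiving 39 (the 14 wedge).
Burden on buyers: 7; on suppliers: 7. (They sum to 14.)

Buyers bear 7 per bag; suppliers bear 7 per bag.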